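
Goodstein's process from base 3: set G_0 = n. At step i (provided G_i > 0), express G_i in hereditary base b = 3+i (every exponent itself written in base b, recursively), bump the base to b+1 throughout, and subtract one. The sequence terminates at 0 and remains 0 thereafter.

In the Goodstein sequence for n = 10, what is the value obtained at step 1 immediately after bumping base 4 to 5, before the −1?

base 3: 10 = 3^2 + 1; at 4: 4^2 + 1 = 17; next = 16
base 4: 16 = 4^2; at 5: 5^2 = 25; next = 24

25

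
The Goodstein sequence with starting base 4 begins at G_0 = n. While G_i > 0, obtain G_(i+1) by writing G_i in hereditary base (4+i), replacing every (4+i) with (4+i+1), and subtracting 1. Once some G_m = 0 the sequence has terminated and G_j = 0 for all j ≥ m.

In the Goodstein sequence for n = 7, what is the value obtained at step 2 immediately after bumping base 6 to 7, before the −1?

G_0=7  [base 4] 4 + 3  →[4↦5]→  5 + 3 = 8  −1 ⇒ G_1=7
G_1=7  [base 5] 5 + 2  →[5↦6]→  6 + 2 = 8  −1 ⇒ G_2=7

8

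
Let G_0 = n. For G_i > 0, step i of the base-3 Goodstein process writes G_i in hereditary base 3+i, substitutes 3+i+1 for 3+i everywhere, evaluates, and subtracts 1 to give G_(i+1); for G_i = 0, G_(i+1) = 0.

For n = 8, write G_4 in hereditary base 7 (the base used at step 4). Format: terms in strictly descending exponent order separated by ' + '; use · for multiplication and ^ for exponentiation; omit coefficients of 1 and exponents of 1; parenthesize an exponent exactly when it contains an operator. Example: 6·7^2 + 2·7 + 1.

[0] 8 ≡ 2·3 + 2 (base 3). Lift 4: 10. −1: 9.
[1] 9 ≡ 2·4 + 1 (base 4). Lift 5: 11. −1: 10.
[2] 10 ≡ 2·5 (base 5). Lift 6: 12. −1: 11.
[3] 11 ≡ 6 + 5 (base 6). Lift 7: 12. −1: 11.
[4] 11 ≡ 7 + 4 (base 7). Lift 8: 12. −1: 11.

7 + 4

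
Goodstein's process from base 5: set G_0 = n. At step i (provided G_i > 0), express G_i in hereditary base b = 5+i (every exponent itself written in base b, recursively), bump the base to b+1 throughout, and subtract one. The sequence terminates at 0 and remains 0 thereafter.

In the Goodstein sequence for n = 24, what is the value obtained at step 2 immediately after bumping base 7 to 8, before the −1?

i=0: 24 = 4·5 + 4 (b=5); 5→6: 4·6 + 4 = 28; 28−1 = 27
i=1: 27 = 4·6 + 3 (b=6); 6→7: 4·7 + 3 = 31; 31−1 = 30
i=2: 30 = 4·7 + 2 (b=7); 7→8: 4·8 + 2 = 34; 34−1 = 33

34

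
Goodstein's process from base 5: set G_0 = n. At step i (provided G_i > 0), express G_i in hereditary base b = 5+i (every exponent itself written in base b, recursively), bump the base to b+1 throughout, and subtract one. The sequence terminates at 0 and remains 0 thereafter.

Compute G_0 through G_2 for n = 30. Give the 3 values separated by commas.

i=0: 30 = 5^2 + 5 (b=5); 5→6: 6^2 + 6 = 42; 42−1 = 41
i=1: 41 = 6^2 + 5 (b=6); 6→7: 7^2 + 5 = 54; 54−1 = 53

30, 41, 53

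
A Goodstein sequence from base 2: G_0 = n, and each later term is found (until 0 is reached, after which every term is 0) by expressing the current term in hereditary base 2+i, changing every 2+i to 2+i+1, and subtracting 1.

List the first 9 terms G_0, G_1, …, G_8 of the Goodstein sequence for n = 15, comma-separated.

15, 111, 1283, 18752, 326593, 6588344, 150994943, 3524450280, 100077777775

G_0 = 15. HB_2(15) = 2^(2 + 1) + 2^2 + 2 + 1. Bump = 112. G_1 = 111.
G_1 = 111. HB_3(111) = 3^(3 + 1) + 3^3 + 3. Bump = 1284. G_2 = 1283.
G_2 = 1283. HB_4(1283) = 4^(4 + 1) + 4^4 + 3. Bump = 18753. G_3 = 18752.
G_3 = 18752. HB_5(18752) = 5^(5 + 1) + 5^5 + 2. Bump = 326594. G_4 = 326593.
G_4 = 326593. HB_6(326593) = 6^(6 + 1) + 6^6 + 1. Bump = 6588345. G_5 = 6588344.
G_5 = 6588344. HB_7(6588344) = 7^(7 + 1) + 7^7. Bump = 150994944. G_6 = 150994943.
G_6 = 150994943. HB_8(150994943) = 8^(8 + 1) + 7·8^7 + 7·8^6 + 7·8^5 + 7·8^4 + 7·8^3 + 7·8^2 + 7·8 + 7. Bump = 3524450281. G_7 = 3524450280.
G_7 = 3524450280. HB_9(3524450280) = 9^(9 + 1) + 7·9^7 + 7·9^6 + 7·9^5 + 7·9^4 + 7·9^3 + 7·9^2 + 7·9 + 6. Bump = 100077777776. G_8 = 100077777775.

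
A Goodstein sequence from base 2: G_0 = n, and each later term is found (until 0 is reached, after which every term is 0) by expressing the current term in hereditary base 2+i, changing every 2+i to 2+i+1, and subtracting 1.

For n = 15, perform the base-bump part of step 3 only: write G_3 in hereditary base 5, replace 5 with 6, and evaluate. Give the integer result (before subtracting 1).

326594

15 —HB2→ 2^(2 + 1) + 2^2 + 2 + 1 —bump→ 3^(3 + 1) + 3^3 + 3 + 1 = 112 —(−1)→ 111
111 —HB3→ 3^(3 + 1) + 3^3 + 3 —bump→ 4^(4 + 1) + 4^4 + 4 = 1284 —(−1)→ 1283
1283 —HB4→ 4^(4 + 1) + 4^4 + 3 —bump→ 5^(5 + 1) + 5^5 + 3 = 18753 —(−1)→ 18752
18752 —HB5→ 5^(5 + 1) + 5^5 + 2 —bump→ 6^(6 + 1) + 6^6 + 2 = 326594 —(−1)→ 326593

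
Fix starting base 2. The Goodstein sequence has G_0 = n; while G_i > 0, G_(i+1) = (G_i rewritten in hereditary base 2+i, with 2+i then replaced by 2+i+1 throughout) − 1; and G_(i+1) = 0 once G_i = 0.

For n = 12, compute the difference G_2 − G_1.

G_0=12  [base 2] 2^(2 + 1) + 2^2  →[2↦3]→  3^(3 + 1) + 3^3 = 108  −1 ⇒ G_1=107
G_1=107  [base 3] 3^(3 + 1) + 2·3^2 + 2·3 + 2  →[3↦4]→  4^(4 + 1) + 2·4^2 + 2·4 + 2 = 1066  −1 ⇒ G_2=1065

958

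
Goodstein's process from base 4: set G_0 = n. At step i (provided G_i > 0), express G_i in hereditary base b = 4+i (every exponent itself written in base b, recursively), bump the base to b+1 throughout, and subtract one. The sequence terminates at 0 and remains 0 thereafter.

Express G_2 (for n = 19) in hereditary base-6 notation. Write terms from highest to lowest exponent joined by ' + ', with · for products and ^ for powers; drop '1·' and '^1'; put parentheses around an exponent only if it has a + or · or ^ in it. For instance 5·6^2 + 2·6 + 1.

G_0 = 19. HB_4(19) = 4^2 + 3. Bump = 28. G_1 = 27.
G_1 = 27. HB_5(27) = 5^2 + 2. Bump = 38. G_2 = 37.
G_2 = 37. HB_6(37) = 6^2 + 1. Bump = 50. G_3 = 49.

6^2 + 1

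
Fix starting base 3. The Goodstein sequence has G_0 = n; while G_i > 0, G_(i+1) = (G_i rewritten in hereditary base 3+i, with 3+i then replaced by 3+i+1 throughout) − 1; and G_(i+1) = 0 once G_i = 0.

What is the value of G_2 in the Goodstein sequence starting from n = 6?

6 —HB3→ 2·3 —bump→ 2·4 = 8 —(−1)→ 7
7 —HB4→ 4 + 3 —bump→ 5 + 3 = 8 —(−1)→ 7

7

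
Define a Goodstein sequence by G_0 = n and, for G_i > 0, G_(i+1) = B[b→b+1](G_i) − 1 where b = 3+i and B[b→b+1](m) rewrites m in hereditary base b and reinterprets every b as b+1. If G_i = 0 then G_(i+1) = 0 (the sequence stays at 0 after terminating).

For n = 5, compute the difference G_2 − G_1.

i=0: 5 = 3 + 2 (b=3); 3→4: 4 + 2 = 6; 6−1 = 5
i=1: 5 = 4 + 1 (b=4); 4→5: 5 + 1 = 6; 6−1 = 5

0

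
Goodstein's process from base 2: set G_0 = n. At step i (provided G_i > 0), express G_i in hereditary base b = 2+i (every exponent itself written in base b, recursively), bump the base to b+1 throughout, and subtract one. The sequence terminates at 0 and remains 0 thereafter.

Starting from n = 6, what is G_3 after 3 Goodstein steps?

6 —HB2→ 2^2 + 2 —bump→ 3^3 + 3 = 30 —(−1)→ 29
29 —HB3→ 3^3 + 2 —bump→ 4^4 + 2 = 258 —(−1)→ 257
257 —HB4→ 4^4 + 1 —bump→ 5^5 + 1 = 3126 —(−1)→ 3125
3125 —HB5→ 5^5 —bump→ 6^6 = 46656 —(−1)→ 46655

3125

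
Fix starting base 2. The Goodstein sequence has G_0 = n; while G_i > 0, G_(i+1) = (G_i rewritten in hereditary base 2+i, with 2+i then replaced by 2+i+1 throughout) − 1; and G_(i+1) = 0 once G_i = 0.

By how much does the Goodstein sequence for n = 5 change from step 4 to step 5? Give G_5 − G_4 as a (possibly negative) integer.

(0) 5|_2 = 2^2 + 1 ↦ 3^3 + 1|_3 = 28 ⇒ 27
(1) 27|_3 = 3^3 ↦ 4^4|_4 = 256 ⇒ 255
(2) 255|_4 = 3·4^3 + 3·4^2 + 3·4 + 3 ↦ 3·5^3 + 3·5^2 + 3·5 + 3|_5 = 468 ⇒ 467
(3) 467|_5 = 3·5^3 + 3·5^2 + 3·5 + 2 ↦ 3·6^3 + 3·6^2 + 3·6 + 2|_6 = 776 ⇒ 775
(4) 775|_6 = 3·6^3 + 3·6^2 + 3·6 + 1 ↦ 3·7^3 + 3·7^2 + 3·7 + 1|_7 = 1198 ⇒ 1197

422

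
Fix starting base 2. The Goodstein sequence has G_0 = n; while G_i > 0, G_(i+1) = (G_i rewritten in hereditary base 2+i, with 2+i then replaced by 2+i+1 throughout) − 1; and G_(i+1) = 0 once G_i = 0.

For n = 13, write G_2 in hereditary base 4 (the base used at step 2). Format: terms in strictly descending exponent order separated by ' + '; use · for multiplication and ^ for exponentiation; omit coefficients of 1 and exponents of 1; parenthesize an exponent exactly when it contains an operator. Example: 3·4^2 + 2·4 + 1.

G_0=13  [base 2] 2^(2 + 1) + 2^2 + 1  →[2↦3]→  3^(3 + 1) + 3^3 + 1 = 109  −1 ⇒ G_1=108
G_1=108  [base 3] 3^(3 + 1) + 3^3  →[3↦4]→  4^(4 + 1) + 4^4 = 1280  −1 ⇒ G_2=1279
G_2=1279  [base 4] 4^(4 + 1) + 3·4^3 + 3·4^2 + 3·4 + 3  →[4↦5]→  5^(5 + 1) + 3·5^3 + 3·5^2 + 3·5 + 3 = 16093  −1 ⇒ G_3=16092

4^(4 + 1) + 3·4^3 + 3·4^2 + 3·4 + 3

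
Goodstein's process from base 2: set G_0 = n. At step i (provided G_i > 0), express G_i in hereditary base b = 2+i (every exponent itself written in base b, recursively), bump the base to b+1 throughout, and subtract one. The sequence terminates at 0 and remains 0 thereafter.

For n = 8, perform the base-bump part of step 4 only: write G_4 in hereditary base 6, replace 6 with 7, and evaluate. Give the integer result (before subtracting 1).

1647196

i=0: 8 = 2^(2 + 1) (b=2); 2→3: 3^(3 + 1) = 81; 81−1 = 80
i=1: 80 = 2·3^3 + 2·3^2 + 2·3 + 2 (b=3); 3→4: 2·4^4 + 2·4^2 + 2·4 + 2 = 554; 554−1 = 553
i=2: 553 = 2·4^4 + 2·4^2 + 2·4 + 1 (b=4); 4→5: 2·5^5 + 2·5^2 + 2·5 + 1 = 6311; 6311−1 = 6310
i=3: 6310 = 2·5^5 + 2·5^2 + 2·5 (b=5); 5→6: 2·6^6 + 2·6^2 + 2·6 = 93396; 93396−1 = 93395
i=4: 93395 = 2·6^6 + 2·6^2 + 6 + 5 (b=6); 6→7: 2·7^7 + 2·7^2 + 7 + 5 = 1647196; 1647196−1 = 1647195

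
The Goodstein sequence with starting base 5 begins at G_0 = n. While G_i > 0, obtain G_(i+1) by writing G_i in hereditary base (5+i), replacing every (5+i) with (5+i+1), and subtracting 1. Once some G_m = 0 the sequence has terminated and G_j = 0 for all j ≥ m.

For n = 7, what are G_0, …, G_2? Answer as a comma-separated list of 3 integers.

7, 7, 7

G_0=7  [base 5] 5 + 2  →[5↦6]→  6 + 2 = 8  −1 ⇒ G_1=7
G_1=7  [base 6] 6 + 1  →[6↦7]→  7 + 1 = 8  −1 ⇒ G_2=7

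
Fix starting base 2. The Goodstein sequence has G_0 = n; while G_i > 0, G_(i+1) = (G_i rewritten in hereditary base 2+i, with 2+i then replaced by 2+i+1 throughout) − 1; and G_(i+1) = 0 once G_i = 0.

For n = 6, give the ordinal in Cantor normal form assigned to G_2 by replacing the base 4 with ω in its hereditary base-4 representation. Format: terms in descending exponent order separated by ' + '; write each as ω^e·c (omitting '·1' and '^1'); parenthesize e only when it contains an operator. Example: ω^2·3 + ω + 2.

6 —HB2→ 2^2 + 2 —bump→ 3^3 + 3 = 30 —(−1)→ 29
29 —HB3→ 3^3 + 2 —bump→ 4^4 + 2 = 258 —(−1)→ 257
257 —HB4→ 4^4 + 1 —bump→ 5^5 + 1 = 3126 —(−1)→ 3125

ω^ω + 1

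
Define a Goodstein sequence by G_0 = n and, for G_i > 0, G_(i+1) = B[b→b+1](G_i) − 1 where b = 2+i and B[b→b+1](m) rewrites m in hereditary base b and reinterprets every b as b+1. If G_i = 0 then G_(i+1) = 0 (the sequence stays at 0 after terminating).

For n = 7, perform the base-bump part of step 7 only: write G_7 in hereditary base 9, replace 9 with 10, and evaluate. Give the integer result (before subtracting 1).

7 —HB2→ 2^2 + 2 + 1 —bump→ 3^3 + 3 + 1 = 31 —(−1)→ 30
30 —HB3→ 3^3 + 3 —bump→ 4^4 + 4 = 260 —(−1)→ 259
259 —HB4→ 4^4 + 3 —bump→ 5^5 + 3 = 3128 —(−1)→ 3127
3127 —HB5→ 5^5 + 2 —bump→ 6^6 + 2 = 46658 —(−1)→ 46657
46657 —HB6→ 6^6 + 1 —bump→ 7^7 + 1 = 823544 —(−1)→ 823543
823543 —HB7→ 7^7 —bump→ 8^8 = 16777216 —(−1)→ 16777215
16777215 —HB8→ 7·8^7 + 7·8^6 + 7·8^5 + 7·8^4 + 7·8^3 + 7·8^2 + 7·8 + 7 —bump→ 7·9^7 + 7·9^6 + 7·9^5 + 7·9^4 + 7·9^3 + 7·9^2 + 7·9 + 7 = 37665880 —(−1)→ 37665879
37665879 —HB9→ 7·9^7 + 7·9^6 + 7·9^5 + 7·9^4 + 7·9^3 + 7·9^2 + 7·9 + 6 —bump→ 7·10^7 + 7·10^6 + 7·10^5 + 7·10^4 + 7·10^3 + 7·10^2 + 7·10 + 6 = 77777776 —(−1)→ 77777775

77777776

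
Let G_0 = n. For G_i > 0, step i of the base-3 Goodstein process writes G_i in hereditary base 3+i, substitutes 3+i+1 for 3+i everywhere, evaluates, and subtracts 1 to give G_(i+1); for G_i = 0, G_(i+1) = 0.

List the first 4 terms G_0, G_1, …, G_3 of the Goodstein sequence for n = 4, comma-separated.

4 —HB3→ 3 + 1 —bump→ 4 + 1 = 5 —(−1)→ 4
4 —HB4→ 4 —bump→ 5 = 5 —(−1)→ 4
4 —HB5→ 4 —bump→ 4 = 4 —(−1)→ 3

4, 4, 4, 3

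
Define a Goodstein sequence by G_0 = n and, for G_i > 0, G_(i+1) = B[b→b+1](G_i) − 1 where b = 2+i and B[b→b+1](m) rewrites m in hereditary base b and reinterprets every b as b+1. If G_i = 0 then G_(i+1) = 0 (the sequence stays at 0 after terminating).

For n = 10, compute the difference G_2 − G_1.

step 0: 10 = 2^(2 + 1) + 2; sub 3 for 2: 3^(3 + 1) + 3; = 84; G_1 = 84−1 = 83
step 1: 83 = 3^(3 + 1) + 2; sub 4 for 3: 4^(4 + 1) + 2; = 1026; G_2 = 1026−1 = 1025

942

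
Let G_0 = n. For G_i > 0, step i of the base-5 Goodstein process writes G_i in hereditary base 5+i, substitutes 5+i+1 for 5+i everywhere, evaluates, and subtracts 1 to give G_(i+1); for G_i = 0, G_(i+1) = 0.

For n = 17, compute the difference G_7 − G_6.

G_0 = 17. HB_5(17) = 3·5 + 2. Bump = 20. G_1 = 19.
G_1 = 19. HB_6(19) = 3·6 + 1. Bump = 22. G_2 = 21.
G_2 = 21. HB_7(21) = 3·7. Bump = 24. G_3 = 23.
G_3 = 23. HB_8(23) = 2·8 + 7. Bump = 25. G_4 = 24.
G_4 = 24. HB_9(24) = 2·9 + 6. Bump = 26. G_5 = 25.
G_5 = 25. HB_10(25) = 2·10 + 5. Bump = 27. G_6 = 26.
G_6 = 26. HB_11(26) = 2·11 + 4. Bump = 28. G_7 = 27.

1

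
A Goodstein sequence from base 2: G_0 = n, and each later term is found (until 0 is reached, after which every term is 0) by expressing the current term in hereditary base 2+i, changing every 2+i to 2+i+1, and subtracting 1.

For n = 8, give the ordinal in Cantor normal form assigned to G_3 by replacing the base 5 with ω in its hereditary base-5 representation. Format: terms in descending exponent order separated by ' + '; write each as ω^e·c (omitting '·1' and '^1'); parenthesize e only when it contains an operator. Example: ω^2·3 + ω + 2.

ω^ω·2 + ω^2·2 + ω·2

G_0 = 8. HB_2(8) = 2^(2 + 1). Bump = 81. G_1 = 80.
G_1 = 80. HB_3(80) = 2·3^3 + 2·3^2 + 2·3 + 2. Bump = 554. G_2 = 553.
G_2 = 553. HB_4(553) = 2·4^4 + 2·4^2 + 2·4 + 1. Bump = 6311. G_3 = 6310.
G_3 = 6310. HB_5(6310) = 2·5^5 + 2·5^2 + 2·5. Bump = 93396. G_4 = 93395.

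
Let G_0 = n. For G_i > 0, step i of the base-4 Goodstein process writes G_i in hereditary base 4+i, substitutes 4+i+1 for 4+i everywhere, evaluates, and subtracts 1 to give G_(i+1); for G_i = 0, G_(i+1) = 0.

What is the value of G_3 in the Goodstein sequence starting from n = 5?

4

5 —HB4→ 4 + 1 —bump→ 5 + 1 = 6 —(−1)→ 5
5 —HB5→ 5 —bump→ 6 = 6 —(−1)→ 5
5 —HB6→ 5 —bump→ 5 = 5 —(−1)→ 4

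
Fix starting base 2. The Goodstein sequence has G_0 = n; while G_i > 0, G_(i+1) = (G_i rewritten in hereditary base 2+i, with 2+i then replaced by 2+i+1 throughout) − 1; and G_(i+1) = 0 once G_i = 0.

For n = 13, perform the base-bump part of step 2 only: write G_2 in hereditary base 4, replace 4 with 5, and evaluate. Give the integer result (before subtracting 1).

[0] 13 ≡ 2^(2 + 1) + 2^2 + 1 (base 2). Lift 3: 109. −1: 108.
[1] 108 ≡ 3^(3 + 1) + 3^3 (base 3). Lift 4: 1280. −1: 1279.

16093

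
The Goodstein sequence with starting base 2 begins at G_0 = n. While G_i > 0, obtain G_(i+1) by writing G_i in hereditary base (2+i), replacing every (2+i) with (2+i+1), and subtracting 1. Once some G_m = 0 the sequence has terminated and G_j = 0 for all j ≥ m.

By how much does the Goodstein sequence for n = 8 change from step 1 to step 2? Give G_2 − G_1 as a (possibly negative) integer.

473

G_0 = 8. HB_2(8) = 2^(2 + 1). Bump = 81. G_1 = 80.
G_1 = 80. HB_3(80) = 2·3^3 + 2·3^2 + 2·3 + 2. Bump = 554. G_2 = 553.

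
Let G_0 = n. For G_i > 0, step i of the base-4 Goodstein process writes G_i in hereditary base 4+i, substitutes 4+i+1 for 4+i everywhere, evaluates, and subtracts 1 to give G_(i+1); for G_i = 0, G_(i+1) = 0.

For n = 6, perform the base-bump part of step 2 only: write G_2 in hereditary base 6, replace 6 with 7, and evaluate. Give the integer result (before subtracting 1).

7

G_0=6  [base 4] 4 + 2  →[4↦5]→  5 + 2 = 7  −1 ⇒ G_1=6
G_1=6  [base 5] 5 + 1  →[5↦6]→  6 + 1 = 7  −1 ⇒ G_2=6
G_2=6  [base 6] 6  →[6↦7]→  7 = 7  −1 ⇒ G_3=6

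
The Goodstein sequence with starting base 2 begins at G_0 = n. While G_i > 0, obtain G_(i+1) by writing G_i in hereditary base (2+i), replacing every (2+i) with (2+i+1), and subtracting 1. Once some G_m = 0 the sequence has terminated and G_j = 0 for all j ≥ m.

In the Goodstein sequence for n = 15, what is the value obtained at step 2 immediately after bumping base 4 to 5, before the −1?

i=0: 15 = 2^(2 + 1) + 2^2 + 2 + 1 (b=2); 2→3: 3^(3 + 1) + 3^3 + 3 + 1 = 112; 112−1 = 111
i=1: 111 = 3^(3 + 1) + 3^3 + 3 (b=3); 3→4: 4^(4 + 1) + 4^4 + 4 = 1284; 1284−1 = 1283
i=2: 1283 = 4^(4 + 1) + 4^4 + 3 (b=4); 4→5: 5^(5 + 1) + 5^5 + 3 = 18753; 18753−1 = 18752

18753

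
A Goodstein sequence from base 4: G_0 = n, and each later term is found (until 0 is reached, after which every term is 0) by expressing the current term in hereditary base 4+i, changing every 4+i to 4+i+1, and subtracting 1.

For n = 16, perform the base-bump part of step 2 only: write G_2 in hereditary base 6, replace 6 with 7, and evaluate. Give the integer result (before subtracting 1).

i=0: 16 = 4^2 (b=4); 4→5: 5^2 = 25; 25−1 = 24
i=1: 24 = 4·5 + 4 (b=5); 5→6: 4·6 + 4 = 28; 28−1 = 27
i=2: 27 = 4·6 + 3 (b=6); 6→7: 4·7 + 3 = 31; 31−1 = 30

31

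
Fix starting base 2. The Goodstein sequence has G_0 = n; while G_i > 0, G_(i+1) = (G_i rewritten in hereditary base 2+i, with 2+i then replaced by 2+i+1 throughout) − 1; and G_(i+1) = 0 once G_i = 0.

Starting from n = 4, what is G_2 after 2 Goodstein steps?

[0] 4 ≡ 2^2 (base 2). Lift 3: 27. −1: 26.
[1] 26 ≡ 2·3^2 + 2·3 + 2 (base 3). Lift 4: 42. −1: 41.
[2] 41 ≡ 2·4^2 + 2·4 + 1 (base 4). Lift 5: 61. −1: 60.

41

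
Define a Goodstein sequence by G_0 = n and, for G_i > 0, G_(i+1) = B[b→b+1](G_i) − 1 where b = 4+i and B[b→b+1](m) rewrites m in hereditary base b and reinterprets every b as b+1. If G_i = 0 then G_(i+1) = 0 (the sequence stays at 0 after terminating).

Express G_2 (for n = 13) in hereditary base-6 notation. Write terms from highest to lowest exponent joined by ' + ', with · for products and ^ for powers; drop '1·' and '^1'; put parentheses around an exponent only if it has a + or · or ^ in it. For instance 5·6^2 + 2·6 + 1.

G_0 = 13. HB_4(13) = 3·4 + 1. Bump = 16. G_1 = 15.
G_1 = 15. HB_5(15) = 3·5. Bump = 18. G_2 = 17.

2·6 + 5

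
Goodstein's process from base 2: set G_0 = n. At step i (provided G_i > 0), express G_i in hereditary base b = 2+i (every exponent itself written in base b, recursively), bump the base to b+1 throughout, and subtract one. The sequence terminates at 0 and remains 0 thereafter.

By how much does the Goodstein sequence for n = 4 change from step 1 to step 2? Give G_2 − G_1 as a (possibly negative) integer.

G_0=4  [base 2] 2^2  →[2↦3]→  3^3 = 27  −1 ⇒ G_1=26
G_1=26  [base 3] 2·3^2 + 2·3 + 2  →[3↦4]→  2·4^2 + 2·4 + 2 = 42  −1 ⇒ G_2=41

15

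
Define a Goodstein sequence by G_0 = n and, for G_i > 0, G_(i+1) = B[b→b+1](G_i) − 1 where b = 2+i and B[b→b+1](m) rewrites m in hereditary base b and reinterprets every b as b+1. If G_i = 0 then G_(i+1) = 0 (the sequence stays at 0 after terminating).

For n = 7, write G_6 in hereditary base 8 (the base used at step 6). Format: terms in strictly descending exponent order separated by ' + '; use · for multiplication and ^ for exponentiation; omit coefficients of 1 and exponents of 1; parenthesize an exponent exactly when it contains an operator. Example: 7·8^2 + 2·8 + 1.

[0] 7 ≡ 2^2 + 2 + 1 (base 2). Lift 3: 31. −1: 30.
[1] 30 ≡ 3^3 + 3 (base 3). Lift 4: 260. −1: 259.
[2] 259 ≡ 4^4 + 3 (base 4). Lift 5: 3128. −1: 3127.
[3] 3127 ≡ 5^5 + 2 (base 5). Lift 6: 46658. −1: 46657.
[4] 46657 ≡ 6^6 + 1 (base 6). Lift 7: 823544. −1: 823543.
[5] 823543 ≡ 7^7 (base 7). Lift 8: 16777216. −1: 16777215.

7·8^7 + 7·8^6 + 7·8^5 + 7·8^4 + 7·8^3 + 7·8^2 + 7·8 + 7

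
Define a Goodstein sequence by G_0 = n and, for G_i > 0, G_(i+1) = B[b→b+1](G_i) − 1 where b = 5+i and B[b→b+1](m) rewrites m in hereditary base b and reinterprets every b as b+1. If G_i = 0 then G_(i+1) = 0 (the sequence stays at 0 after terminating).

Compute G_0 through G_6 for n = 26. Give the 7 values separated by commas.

G_0=26  [base 5] 5^2 + 1  →[5↦6]→  6^2 + 1 = 37  −1 ⇒ G_1=36
G_1=36  [base 6] 6^2  →[6↦7]→  7^2 = 49  −1 ⇒ G_2=48
G_2=48  [base 7] 6·7 + 6  →[7↦8]→  6·8 + 6 = 54  −1 ⇒ G_3=53
G_3=53  [base 8] 6·8 + 5  →[8↦9]→  6·9 + 5 = 59  −1 ⇒ G_4=58
G_4=58  [base 9] 6·9 + 4  →[9↦10]→  6·10 + 4 = 64  −1 ⇒ G_5=63
G_5=63  [base 10] 6·10 + 3  →[10↦11]→  6·11 + 3 = 69  −1 ⇒ G_6=68

26, 36, 48, 53, 58, 63, 68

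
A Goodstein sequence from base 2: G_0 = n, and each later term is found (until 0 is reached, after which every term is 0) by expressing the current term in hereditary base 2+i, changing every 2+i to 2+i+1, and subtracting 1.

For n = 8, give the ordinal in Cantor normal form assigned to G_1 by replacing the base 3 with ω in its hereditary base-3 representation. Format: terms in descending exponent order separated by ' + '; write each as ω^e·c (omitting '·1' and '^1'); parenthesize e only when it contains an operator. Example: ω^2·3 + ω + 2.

ω^ω·2 + ω^2·2 + ω·2 + 2

base 2: 8 = 2^(2 + 1); at 3: 3^(3 + 1) = 81; next = 80
base 3: 80 = 2·3^3 + 2·3^2 + 2·3 + 2; at 4: 2·4^4 + 2·4^2 + 2·4 + 2 = 554; next = 553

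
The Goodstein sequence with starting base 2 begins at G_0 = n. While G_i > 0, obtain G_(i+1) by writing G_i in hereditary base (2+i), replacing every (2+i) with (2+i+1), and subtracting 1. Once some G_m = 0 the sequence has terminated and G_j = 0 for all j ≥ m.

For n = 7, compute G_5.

step 0: 7 = 2^2 + 2 + 1; sub 3 for 2: 3^3 + 3 + 1; = 31; G_1 = 31−1 = 30
step 1: 30 = 3^3 + 3; sub 4 for 3: 4^4 + 4; = 260; G_2 = 260−1 = 259
step 2: 259 = 4^4 + 3; sub 5 for 4: 5^5 + 3; = 3128; G_3 = 3128−1 = 3127
step 3: 3127 = 5^5 + 2; sub 6 for 5: 6^6 + 2; = 46658; G_4 = 46658−1 = 46657
step 4: 46657 = 6^6 + 1; sub 7 for 6: 7^7 + 1; = 823544; G_5 = 823544−1 = 823543
step 5: 823543 = 7^7; sub 8 for 7: 8^8; = 16777216; G_6 = 16777216−1 = 16777215

823543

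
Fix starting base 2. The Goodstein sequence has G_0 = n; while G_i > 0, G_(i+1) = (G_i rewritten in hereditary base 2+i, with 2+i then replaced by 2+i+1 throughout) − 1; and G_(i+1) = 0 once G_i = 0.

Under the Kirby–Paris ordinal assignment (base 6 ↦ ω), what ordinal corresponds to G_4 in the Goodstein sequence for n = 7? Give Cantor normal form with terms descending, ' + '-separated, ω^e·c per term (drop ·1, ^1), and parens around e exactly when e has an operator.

[0] 7 ≡ 2^2 + 2 + 1 (base 2). Lift 3: 31. −1: 30.
[1] 30 ≡ 3^3 + 3 (base 3). Lift 4: 260. −1: 259.
[2] 259 ≡ 4^4 + 3 (base 4). Lift 5: 3128. −1: 3127.
[3] 3127 ≡ 5^5 + 2 (base 5). Lift 6: 46658. −1: 46657.
[4] 46657 ≡ 6^6 + 1 (base 6). Lift 7: 823544. −1: 823543.

ω^ω + 1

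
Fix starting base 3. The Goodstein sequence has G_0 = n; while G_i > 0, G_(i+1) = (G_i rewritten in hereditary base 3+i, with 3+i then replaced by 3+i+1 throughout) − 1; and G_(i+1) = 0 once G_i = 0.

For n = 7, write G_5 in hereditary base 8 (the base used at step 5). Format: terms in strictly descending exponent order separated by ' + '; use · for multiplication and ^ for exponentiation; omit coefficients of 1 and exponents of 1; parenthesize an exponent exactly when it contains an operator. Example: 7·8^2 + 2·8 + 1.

base 3: 7 = 2·3 + 1; at 4: 2·4 + 1 = 9; next = 8
base 4: 8 = 2·4; at 5: 2·5 = 10; next = 9
base 5: 9 = 5 + 4; at 6: 6 + 4 = 10; next = 9
base 6: 9 = 6 + 3; at 7: 7 + 3 = 10; next = 9
base 7: 9 = 7 + 2; at 8: 8 + 2 = 10; next = 9
base 8: 9 = 8 + 1; at 9: 9 + 1 = 10; next = 9

8 + 1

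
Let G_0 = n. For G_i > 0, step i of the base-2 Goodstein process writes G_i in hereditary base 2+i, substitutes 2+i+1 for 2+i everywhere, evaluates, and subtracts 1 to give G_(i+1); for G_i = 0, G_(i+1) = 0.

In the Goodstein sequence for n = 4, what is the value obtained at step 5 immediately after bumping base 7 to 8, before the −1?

(0) 4|_2 = 2^2 ↦ 3^3|_3 = 27 ⇒ 26
(1) 26|_3 = 2·3^2 + 2·3 + 2 ↦ 2·4^2 + 2·4 + 2|_4 = 42 ⇒ 41
(2) 41|_4 = 2·4^2 + 2·4 + 1 ↦ 2·5^2 + 2·5 + 1|_5 = 61 ⇒ 60
(3) 60|_5 = 2·5^2 + 2·5 ↦ 2·6^2 + 2·6|_6 = 84 ⇒ 83
(4) 83|_6 = 2·6^2 + 6 + 5 ↦ 2·7^2 + 7 + 5|_7 = 110 ⇒ 109
(5) 109|_7 = 2·7^2 + 7 + 4 ↦ 2·8^2 + 8 + 4|_8 = 140 ⇒ 139

140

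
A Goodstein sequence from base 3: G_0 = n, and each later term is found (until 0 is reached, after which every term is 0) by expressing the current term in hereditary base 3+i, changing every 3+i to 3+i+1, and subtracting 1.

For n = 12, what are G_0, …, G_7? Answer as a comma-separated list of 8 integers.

i=0: 12 = 3^2 + 3 (b=3); 3→4: 4^2 + 4 = 20; 20−1 = 19
i=1: 19 = 4^2 + 3 (b=4); 4→5: 5^2 + 3 = 28; 28−1 = 27
i=2: 27 = 5^2 + 2 (b=5); 5→6: 6^2 + 2 = 38; 38−1 = 37
i=3: 37 = 6^2 + 1 (b=6); 6→7: 7^2 + 1 = 50; 50−1 = 49
i=4: 49 = 7^2 (b=7); 7→8: 8^2 = 64; 64−1 = 63
i=5: 63 = 7·8 + 7 (b=8); 8→9: 7·9 + 7 = 70; 70−1 = 69
i=6: 69 = 7·9 + 6 (b=9); 9→10: 7·10 + 6 = 76; 76−1 = 75

12, 19, 27, 37, 49, 63, 69, 75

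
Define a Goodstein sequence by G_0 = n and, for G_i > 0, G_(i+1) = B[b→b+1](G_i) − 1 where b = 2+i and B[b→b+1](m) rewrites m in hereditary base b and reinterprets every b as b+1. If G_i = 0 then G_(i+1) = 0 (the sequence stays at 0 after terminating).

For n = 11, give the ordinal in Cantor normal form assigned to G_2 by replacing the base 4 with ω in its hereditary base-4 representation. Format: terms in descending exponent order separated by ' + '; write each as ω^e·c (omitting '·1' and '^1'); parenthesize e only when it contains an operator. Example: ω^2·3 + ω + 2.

i=0: 11 = 2^(2 + 1) + 2 + 1 (b=2); 2→3: 3^(3 + 1) + 3 + 1 = 85; 85−1 = 84
i=1: 84 = 3^(3 + 1) + 3 (b=3); 3→4: 4^(4 + 1) + 4 = 1028; 1028−1 = 1027
i=2: 1027 = 4^(4 + 1) + 3 (b=4); 4→5: 5^(5 + 1) + 3 = 15628; 15628−1 = 15627

ω^(ω + 1) + 3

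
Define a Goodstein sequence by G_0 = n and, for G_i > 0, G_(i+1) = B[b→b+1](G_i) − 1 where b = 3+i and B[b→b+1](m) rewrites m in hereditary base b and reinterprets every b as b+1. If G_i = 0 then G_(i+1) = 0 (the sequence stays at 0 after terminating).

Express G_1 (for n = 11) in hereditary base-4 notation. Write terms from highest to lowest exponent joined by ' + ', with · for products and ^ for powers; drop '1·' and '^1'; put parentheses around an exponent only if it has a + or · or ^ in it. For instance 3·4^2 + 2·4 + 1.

4^2 + 1

11 —HB3→ 3^2 + 2 —bump→ 4^2 + 2 = 18 —(−1)→ 17
17 —HB4→ 4^2 + 1 —bump→ 5^2 + 1 = 26 —(−1)→ 25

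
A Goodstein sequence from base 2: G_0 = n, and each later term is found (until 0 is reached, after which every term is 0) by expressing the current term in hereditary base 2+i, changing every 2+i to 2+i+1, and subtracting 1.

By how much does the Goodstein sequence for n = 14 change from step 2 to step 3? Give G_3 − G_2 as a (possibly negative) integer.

G_0 = 14. HB_2(14) = 2^(2 + 1) + 2^2 + 2. Bump = 111. G_1 = 110.
G_1 = 110. HB_3(110) = 3^(3 + 1) + 3^3 + 2. Bump = 1282. G_2 = 1281.
G_2 = 1281. HB_4(1281) = 4^(4 + 1) + 4^4 + 1. Bump = 18751. G_3 = 18750.

17469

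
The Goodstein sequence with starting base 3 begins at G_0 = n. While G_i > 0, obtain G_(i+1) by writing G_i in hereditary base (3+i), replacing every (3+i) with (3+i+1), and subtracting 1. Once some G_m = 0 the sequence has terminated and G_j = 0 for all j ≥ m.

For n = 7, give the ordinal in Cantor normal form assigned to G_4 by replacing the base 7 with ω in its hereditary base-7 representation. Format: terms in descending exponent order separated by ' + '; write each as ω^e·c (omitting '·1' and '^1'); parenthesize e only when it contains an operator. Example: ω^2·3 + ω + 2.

ω + 2

(0) 7|_3 = 2·3 + 1 ↦ 2·4 + 1|_4 = 9 ⇒ 8
(1) 8|_4 = 2·4 ↦ 2·5|_5 = 10 ⇒ 9
(2) 9|_5 = 5 + 4 ↦ 6 + 4|_6 = 10 ⇒ 9
(3) 9|_6 = 6 + 3 ↦ 7 + 3|_7 = 10 ⇒ 9
(4) 9|_7 = 7 + 2 ↦ 8 + 2|_8 = 10 ⇒ 9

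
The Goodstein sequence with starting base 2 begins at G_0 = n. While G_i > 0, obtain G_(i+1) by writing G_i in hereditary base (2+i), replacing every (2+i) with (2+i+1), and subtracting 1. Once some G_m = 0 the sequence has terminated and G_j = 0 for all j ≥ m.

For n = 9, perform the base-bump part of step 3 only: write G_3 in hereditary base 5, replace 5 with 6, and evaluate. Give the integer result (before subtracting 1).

140744

base 2: 9 = 2^(2 + 1) + 1; at 3: 3^(3 + 1) + 1 = 82; next = 81
base 3: 81 = 3^(3 + 1); at 4: 4^(4 + 1) = 1024; next = 1023
base 4: 1023 = 3·4^4 + 3·4^3 + 3·4^2 + 3·4 + 3; at 5: 3·5^5 + 3·5^3 + 3·5^2 + 3·5 + 3 = 9843; next = 9842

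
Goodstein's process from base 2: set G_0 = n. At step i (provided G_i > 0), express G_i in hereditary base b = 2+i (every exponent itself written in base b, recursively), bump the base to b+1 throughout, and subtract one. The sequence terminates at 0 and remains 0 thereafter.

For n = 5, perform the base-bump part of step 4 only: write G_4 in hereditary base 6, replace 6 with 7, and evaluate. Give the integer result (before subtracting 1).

1198

step 0: 5 = 2^2 + 1; sub 3 for 2: 3^3 + 1; = 28; G_1 = 28−1 = 27
step 1: 27 = 3^3; sub 4 for 3: 4^4; = 256; G_2 = 256−1 = 255
step 2: 255 = 3·4^3 + 3·4^2 + 3·4 + 3; sub 5 for 4: 3·5^3 + 3·5^2 + 3·5 + 3; = 468; G_3 = 468−1 = 467
step 3: 467 = 3·5^3 + 3·5^2 + 3·5 + 2; sub 6 for 5: 3·6^3 + 3·6^2 + 3·6 + 2; = 776; G_4 = 776−1 = 775
step 4: 775 = 3·6^3 + 3·6^2 + 3·6 + 1; sub 7 for 6: 3·7^3 + 3·7^2 + 3·7 + 1; = 1198; G_5 = 1198−1 = 1197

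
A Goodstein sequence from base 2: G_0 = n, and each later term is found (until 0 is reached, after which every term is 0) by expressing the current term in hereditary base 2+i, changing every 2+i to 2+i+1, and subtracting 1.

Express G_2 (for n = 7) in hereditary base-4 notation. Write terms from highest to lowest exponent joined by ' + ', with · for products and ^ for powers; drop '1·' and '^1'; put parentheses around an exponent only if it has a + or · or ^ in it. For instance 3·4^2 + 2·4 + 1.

4^4 + 3

G_0=7  [base 2] 2^2 + 2 + 1  →[2↦3]→  3^3 + 3 + 1 = 31  −1 ⇒ G_1=30
G_1=30  [base 3] 3^3 + 3  →[3↦4]→  4^4 + 4 = 260  −1 ⇒ G_2=259
G_2=259  [base 4] 4^4 + 3  →[4↦5]→  5^5 + 3 = 3128  −1 ⇒ G_3=3127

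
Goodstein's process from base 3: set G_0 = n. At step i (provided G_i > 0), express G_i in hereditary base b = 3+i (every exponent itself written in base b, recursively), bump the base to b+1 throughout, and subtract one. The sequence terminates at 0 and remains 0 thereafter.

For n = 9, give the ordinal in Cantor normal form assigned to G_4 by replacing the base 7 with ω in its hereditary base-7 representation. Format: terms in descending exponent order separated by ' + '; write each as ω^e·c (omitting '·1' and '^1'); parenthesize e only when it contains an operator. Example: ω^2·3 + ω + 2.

G_0 = 9. HB_3(9) = 3^2. Bump = 16. G_1 = 15.
G_1 = 15. HB_4(15) = 3·4 + 3. Bump = 18. G_2 = 17.
G_2 = 17. HB_5(17) = 3·5 + 2. Bump = 20. G_3 = 19.
G_3 = 19. HB_6(19) = 3·6 + 1. Bump = 22. G_4 = 21.
G_4 = 21. HB_7(21) = 3·7. Bump = 24. G_5 = 23.

ω·3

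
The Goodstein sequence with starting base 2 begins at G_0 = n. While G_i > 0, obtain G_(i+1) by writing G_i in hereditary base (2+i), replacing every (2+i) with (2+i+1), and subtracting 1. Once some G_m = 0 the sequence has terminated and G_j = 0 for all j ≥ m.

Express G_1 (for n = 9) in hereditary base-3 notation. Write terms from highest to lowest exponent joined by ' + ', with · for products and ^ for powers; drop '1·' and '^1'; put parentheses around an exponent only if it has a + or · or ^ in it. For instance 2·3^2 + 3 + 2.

[0] 9 ≡ 2^(2 + 1) + 1 (base 2). Lift 3: 82. −1: 81.
[1] 81 ≡ 3^(3 + 1) (base 3). Lift 4: 1024. −1: 1023.

3^(3 + 1)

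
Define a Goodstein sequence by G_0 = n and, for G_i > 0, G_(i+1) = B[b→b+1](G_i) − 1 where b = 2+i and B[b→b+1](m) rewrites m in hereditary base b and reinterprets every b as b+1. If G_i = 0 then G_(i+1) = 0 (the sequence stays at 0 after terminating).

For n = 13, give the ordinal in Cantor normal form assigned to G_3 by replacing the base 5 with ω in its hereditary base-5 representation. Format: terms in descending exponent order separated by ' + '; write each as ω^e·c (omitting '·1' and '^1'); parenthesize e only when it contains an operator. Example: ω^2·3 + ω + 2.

ω^(ω + 1) + ω^3·3 + ω^2·3 + ω·3 + 2

step 0: 13 = 2^(2 + 1) + 2^2 + 1; sub 3 for 2: 3^(3 + 1) + 3^3 + 1; = 109; G_1 = 109−1 = 108
step 1: 108 = 3^(3 + 1) + 3^3; sub 4 for 3: 4^(4 + 1) + 4^4; = 1280; G_2 = 1280−1 = 1279
step 2: 1279 = 4^(4 + 1) + 3·4^3 + 3·4^2 + 3·4 + 3; sub 5 for 4: 5^(5 + 1) + 3·5^3 + 3·5^2 + 3·5 + 3; = 16093; G_3 = 16093−1 = 16092
step 3: 16092 = 5^(5 + 1) + 3·5^3 + 3·5^2 + 3·5 + 2; sub 6 for 5: 6^(6 + 1) + 3·6^3 + 3·6^2 + 3·6 + 2; = 280712; G_4 = 280712−1 = 280711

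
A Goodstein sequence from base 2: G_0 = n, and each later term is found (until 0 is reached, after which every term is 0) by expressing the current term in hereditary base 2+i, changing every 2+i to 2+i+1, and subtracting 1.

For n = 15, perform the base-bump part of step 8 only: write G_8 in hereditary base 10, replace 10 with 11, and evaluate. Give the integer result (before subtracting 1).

3138578427935

i=0: 15 = 2^(2 + 1) + 2^2 + 2 + 1 (b=2); 2→3: 3^(3 + 1) + 3^3 + 3 + 1 = 112; 112−1 = 111
i=1: 111 = 3^(3 + 1) + 3^3 + 3 (b=3); 3→4: 4^(4 + 1) + 4^4 + 4 = 1284; 1284−1 = 1283
i=2: 1283 = 4^(4 + 1) + 4^4 + 3 (b=4); 4→5: 5^(5 + 1) + 5^5 + 3 = 18753; 18753−1 = 18752
i=3: 18752 = 5^(5 + 1) + 5^5 + 2 (b=5); 5→6: 6^(6 + 1) + 6^6 + 2 = 326594; 326594−1 = 326593
i=4: 326593 = 6^(6 + 1) + 6^6 + 1 (b=6); 6→7: 7^(7 + 1) + 7^7 + 1 = 6588345; 6588345−1 = 6588344
i=5: 6588344 = 7^(7 + 1) + 7^7 (b=7); 7→8: 8^(8 + 1) + 8^8 = 150994944; 150994944−1 = 150994943
i=6: 150994943 = 8^(8 + 1) + 7·8^7 + 7·8^6 + 7·8^5 + 7·8^4 + 7·8^3 + 7·8^2 + 7·8 + 7 (b=8); 8→9: 9^(9 + 1) + 7·9^7 + 7·9^6 + 7·9^5 + 7·9^4 + 7·9^3 + 7·9^2 + 7·9 + 7 = 3524450281; 3524450281−1 = 3524450280
i=7: 3524450280 = 9^(9 + 1) + 7·9^7 + 7·9^6 + 7·9^5 + 7·9^4 + 7·9^3 + 7·9^2 + 7·9 + 6 (b=9); 9→10: 10^(10 + 1) + 7·10^7 + 7·10^6 + 7·10^5 + 7·10^4 + 7·10^3 + 7·10^2 + 7·10 + 6 = 100077777776; 100077777776−1 = 100077777775
i=8: 100077777775 = 10^(10 + 1) + 7·10^7 + 7·10^6 + 7·10^5 + 7·10^4 + 7·10^3 + 7·10^2 + 7·10 + 5 (b=10); 10→11: 11^(11 + 1) + 7·11^7 + 7·11^6 + 7·11^5 + 7·11^4 + 7·11^3 + 7·11^2 + 7·11 + 5 = 3138578427935; 3138578427935−1 = 3138578427934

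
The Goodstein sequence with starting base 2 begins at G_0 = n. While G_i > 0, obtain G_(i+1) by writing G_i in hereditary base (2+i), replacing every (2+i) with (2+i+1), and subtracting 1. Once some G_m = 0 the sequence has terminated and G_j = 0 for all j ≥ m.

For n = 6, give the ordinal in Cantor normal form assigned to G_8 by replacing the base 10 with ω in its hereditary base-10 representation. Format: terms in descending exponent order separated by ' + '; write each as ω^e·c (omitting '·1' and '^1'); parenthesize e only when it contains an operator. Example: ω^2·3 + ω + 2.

G_0 = 6. HB_2(6) = 2^2 + 2. Bump = 30. G_1 = 29.
G_1 = 29. HB_3(29) = 3^3 + 2. Bump = 258. G_2 = 257.
G_2 = 257. HB_4(257) = 4^4 + 1. Bump = 3126. G_3 = 3125.
G_3 = 3125. HB_5(3125) = 5^5. Bump = 46656. G_4 = 46655.
G_4 = 46655. HB_6(46655) = 5·6^5 + 5·6^4 + 5·6^3 + 5·6^2 + 5·6 + 5. Bump = 98040. G_5 = 98039.
G_5 = 98039. HB_7(98039) = 5·7^5 + 5·7^4 + 5·7^3 + 5·7^2 + 5·7 + 4. Bump = 187244. G_6 = 187243.
G_6 = 187243. HB_8(187243) = 5·8^5 + 5·8^4 + 5·8^3 + 5·8^2 + 5·8 + 3. Bump = 332148. G_7 = 332147.
G_7 = 332147. HB_9(332147) = 5·9^5 + 5·9^4 + 5·9^3 + 5·9^2 + 5·9 + 2. Bump = 555552. G_8 = 555551.

ω^5·5 + ω^4·5 + ω^3·5 + ω^2·5 + ω·5 + 1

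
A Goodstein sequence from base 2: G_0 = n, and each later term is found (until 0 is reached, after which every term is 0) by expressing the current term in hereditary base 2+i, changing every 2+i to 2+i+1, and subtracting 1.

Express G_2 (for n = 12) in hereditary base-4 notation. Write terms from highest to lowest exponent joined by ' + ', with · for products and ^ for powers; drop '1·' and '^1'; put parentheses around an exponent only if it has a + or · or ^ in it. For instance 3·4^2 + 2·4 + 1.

12 —HB2→ 2^(2 + 1) + 2^2 —bump→ 3^(3 + 1) + 3^3 = 108 —(−1)→ 107
107 —HB3→ 3^(3 + 1) + 2·3^2 + 2·3 + 2 —bump→ 4^(4 + 1) + 2·4^2 + 2·4 + 2 = 1066 —(−1)→ 1065
1065 —HB4→ 4^(4 + 1) + 2·4^2 + 2·4 + 1 —bump→ 5^(5 + 1) + 2·5^2 + 2·5 + 1 = 15686 —(−1)→ 15685

4^(4 + 1) + 2·4^2 + 2·4 + 1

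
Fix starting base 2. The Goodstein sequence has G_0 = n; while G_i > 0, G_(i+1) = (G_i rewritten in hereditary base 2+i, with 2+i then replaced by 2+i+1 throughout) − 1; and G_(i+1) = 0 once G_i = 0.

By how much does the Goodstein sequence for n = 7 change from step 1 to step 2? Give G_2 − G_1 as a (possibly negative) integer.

229

[0] 7 ≡ 2^2 + 2 + 1 (base 2). Lift 3: 31. −1: 30.
[1] 30 ≡ 3^3 + 3 (base 3). Lift 4: 260. −1: 259.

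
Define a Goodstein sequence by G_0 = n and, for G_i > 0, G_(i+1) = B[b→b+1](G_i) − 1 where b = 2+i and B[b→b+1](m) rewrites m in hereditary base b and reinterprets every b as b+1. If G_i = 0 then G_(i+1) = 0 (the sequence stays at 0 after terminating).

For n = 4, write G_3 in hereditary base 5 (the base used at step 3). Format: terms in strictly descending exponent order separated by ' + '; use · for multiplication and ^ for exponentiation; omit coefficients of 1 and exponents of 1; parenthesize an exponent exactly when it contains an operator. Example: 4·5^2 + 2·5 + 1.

(0) 4|_2 = 2^2 ↦ 3^3|_3 = 27 ⇒ 26
(1) 26|_3 = 2·3^2 + 2·3 + 2 ↦ 2·4^2 + 2·4 + 2|_4 = 42 ⇒ 41
(2) 41|_4 = 2·4^2 + 2·4 + 1 ↦ 2·5^2 + 2·5 + 1|_5 = 61 ⇒ 60
(3) 60|_5 = 2·5^2 + 2·5 ↦ 2·6^2 + 2·6|_6 = 84 ⇒ 83

2·5^2 + 2·5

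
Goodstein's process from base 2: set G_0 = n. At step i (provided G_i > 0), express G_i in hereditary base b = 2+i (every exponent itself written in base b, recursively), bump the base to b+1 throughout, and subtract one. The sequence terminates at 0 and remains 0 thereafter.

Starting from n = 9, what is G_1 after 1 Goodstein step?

9 —HB2→ 2^(2 + 1) + 1 —bump→ 3^(3 + 1) + 1 = 82 —(−1)→ 81
81 —HB3→ 3^(3 + 1) —bump→ 4^(4 + 1) = 1024 —(−1)→ 1023

81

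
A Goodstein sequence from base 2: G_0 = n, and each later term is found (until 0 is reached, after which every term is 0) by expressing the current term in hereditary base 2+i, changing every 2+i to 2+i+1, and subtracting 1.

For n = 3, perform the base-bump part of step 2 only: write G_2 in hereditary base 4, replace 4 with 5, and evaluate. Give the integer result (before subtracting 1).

[0] 3 ≡ 2 + 1 (base 2). Lift 3: 4. −1: 3.
[1] 3 ≡ 3 (base 3). Lift 4: 4. −1: 3.
[2] 3 ≡ 3 (base 4). Lift 5: 3. −1: 2.

3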